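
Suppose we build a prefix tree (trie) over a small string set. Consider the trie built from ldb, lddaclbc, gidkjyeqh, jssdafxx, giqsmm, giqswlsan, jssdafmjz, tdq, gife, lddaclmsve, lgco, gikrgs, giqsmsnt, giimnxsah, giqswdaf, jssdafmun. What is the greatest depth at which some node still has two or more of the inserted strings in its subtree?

7

The deepest shared node is where two words last agree before diverging.
e.g. "jssdafmjz" and "jssdafmun" share the prefix "jssdafm" of length 7; no pair shares a longer one.
Longest shared-prefix length: 7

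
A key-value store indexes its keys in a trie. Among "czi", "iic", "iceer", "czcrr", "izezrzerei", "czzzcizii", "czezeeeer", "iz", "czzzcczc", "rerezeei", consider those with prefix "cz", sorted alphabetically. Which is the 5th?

czzzcizii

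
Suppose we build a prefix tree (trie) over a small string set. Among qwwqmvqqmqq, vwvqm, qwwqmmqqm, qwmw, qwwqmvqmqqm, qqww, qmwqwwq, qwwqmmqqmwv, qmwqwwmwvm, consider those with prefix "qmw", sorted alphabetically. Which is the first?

Words with prefix "qmw", in lexicographic order: "qmwqwwmwvm", "qmwqwwq"
The 1st is qmwqwwmwvm.

qmwqwwmwvm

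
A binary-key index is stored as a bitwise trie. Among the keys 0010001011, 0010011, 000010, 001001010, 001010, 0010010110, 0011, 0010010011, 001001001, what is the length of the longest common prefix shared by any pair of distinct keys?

Equivalently: take the maximum, over all pairs, of their longest common prefix length.
e.g. "001001001" and "0010010011" share the prefix "001001001" of length 9; no pair shares a longer one.
Longest shared-prefix length: 9

9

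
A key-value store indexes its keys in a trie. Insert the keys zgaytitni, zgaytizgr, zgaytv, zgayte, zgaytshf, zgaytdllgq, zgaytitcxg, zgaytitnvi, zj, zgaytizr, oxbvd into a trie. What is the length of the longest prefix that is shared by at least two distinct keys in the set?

Equivalently: take the maximum, over all pairs, of their longest common prefix length.
e.g. "zgaytitni" and "zgaytitnvi" share the prefix "zgaytitn" of length 8; no pair shares a longer one.
Longest shared-prefix length: 8

8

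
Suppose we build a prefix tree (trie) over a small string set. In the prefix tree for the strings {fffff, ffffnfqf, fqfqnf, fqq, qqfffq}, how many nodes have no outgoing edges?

5

A leaf is a node with no children — equivalently, the end of a word that is not a proper prefix of any other stored word.
Those words: "fffff", "ffffnfqf", "fqfqnf", "fqq", "qqfffq"
Leaf count: 5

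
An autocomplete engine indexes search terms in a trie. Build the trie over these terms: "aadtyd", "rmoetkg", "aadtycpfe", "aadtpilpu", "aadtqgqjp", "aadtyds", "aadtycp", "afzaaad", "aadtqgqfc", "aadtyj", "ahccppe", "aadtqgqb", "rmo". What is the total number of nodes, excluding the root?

For each word, the new-node count is its length minus the longest prefix already in the trie:
  "aadtyd" → 6 new (a, a, d, t, y, d)
  "rmoetkg" → 7 new (r, m, o, e, t, k, g)
  "aadtycpfe" → prefix "aadty" already present; 4 new (c, p, f, e)
  "aadtpilpu" → prefix "aadt" already present; 5 new (p, i, l, p, u)
  "aadtqgqjp" → prefix "aadt" already present; 5 new (q, g, q, j, p)
  "aadtyds" → prefix "aadtyd" already present; 1 new (s)
  "aadtycp" → prefix "aadtycp" already present; 0 new (none)
  "afzaaad" → prefix "a" already present; 6 new (f, z, a, a, a, d)
  "aadtqgqfc" → prefix "aadtqgq" already present; 2 new (f, c)
  "aadtyj" → prefix "aadty" already present; 1 new (j)
  "ahccppe" → prefix "a" already present; 6 new (h, c, c, p, p, e)
  "aadtqgqb" → prefix "aadtqgq" already present; 1 new (b)
  "rmo" → prefix "rmo" already present; 0 new (none)
Total nodes = 6 + 7 + 4 + 5 + 5 + 1 + 0 + 6 + 2 + 1 + 6 + 1 + 0 = 44

44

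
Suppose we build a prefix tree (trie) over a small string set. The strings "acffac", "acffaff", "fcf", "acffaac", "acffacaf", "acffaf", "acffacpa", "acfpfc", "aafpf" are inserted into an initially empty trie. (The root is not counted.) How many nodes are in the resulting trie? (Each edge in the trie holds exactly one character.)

24

Trie structure (* marks end of a word):
(root)
├─ a
│  ├─ a
│  │  └─ f
│  │     └─ p
│  │        └─ f *
│  └─ c
│     └─ f
│        ├─ f
│        │  └─ a
│        │     ├─ a
│        │     │  └─ c *
│        │     ├─ c *
│        │     │  ├─ a
│        │     │  │  └─ f *
│        │     │  └─ p
│        │     │     └─ a *
│        │     └─ f *
│        │        └─ f *
│        └─ p
│           └─ f
│              └─ c *
└─ f
   └─ c
      └─ f *
Counting every labelled node above: 24.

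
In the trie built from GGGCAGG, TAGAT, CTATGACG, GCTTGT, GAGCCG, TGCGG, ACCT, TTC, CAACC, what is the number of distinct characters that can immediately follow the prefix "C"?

The children of the "C" node are the distinct next characters among strings starting with "C".
Distinct next characters after "C": A, T.
That node has 2 child edges.

2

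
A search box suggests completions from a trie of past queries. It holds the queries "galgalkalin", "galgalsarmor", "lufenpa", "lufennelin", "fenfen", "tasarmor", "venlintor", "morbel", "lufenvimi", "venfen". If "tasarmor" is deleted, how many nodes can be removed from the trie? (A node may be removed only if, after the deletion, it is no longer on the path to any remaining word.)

8

A node on "tasarmor"'s path can go only if nothing else ends at it or branches off below it.
No other word shares any prefix with "tasarmor", so all 8 of its nodes go.
Nodes removed: 8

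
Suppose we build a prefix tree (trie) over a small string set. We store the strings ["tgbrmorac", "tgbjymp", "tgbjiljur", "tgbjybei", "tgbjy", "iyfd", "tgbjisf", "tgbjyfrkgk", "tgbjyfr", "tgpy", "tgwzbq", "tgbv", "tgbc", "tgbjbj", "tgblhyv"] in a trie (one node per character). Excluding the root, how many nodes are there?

Count nodes per top-level branch (shared prefixes stored once):
  'i'-branch (iyfd): 4 nodes
  't'-branch (tgbc, tgbjbj, tgbjiljur, tgbjisf, tgbjy, tgbjybei, tgbjyfr, tgbjyfrkgk, tgbjymp, tgblhyv, tgbrmorac, tgbv, tgpy, tgwzbq): 42 nodes
Sum: 46

46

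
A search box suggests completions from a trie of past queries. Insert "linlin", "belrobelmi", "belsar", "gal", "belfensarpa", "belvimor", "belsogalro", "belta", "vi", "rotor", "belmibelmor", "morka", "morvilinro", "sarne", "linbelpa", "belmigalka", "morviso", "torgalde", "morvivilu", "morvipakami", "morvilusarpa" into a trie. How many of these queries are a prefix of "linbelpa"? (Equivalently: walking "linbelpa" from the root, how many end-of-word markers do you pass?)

Check each prefix of "linbelpa" against the stored set — each match is an end-marker on the path.
Prefixes of the query that are stored words: "linbelpa"
Count: 1

1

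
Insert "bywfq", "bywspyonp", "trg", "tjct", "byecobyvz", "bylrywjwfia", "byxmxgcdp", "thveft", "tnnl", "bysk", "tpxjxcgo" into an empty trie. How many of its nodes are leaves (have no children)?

11

A leaf is a node with no children — equivalently, the end of a word that is not a proper prefix of any other stored word.
Those words: "byecobyvz", "bylrywjwfia", "bysk", "bywfq", "bywspyonp", "byxmxgcdp", "thveft", "tjct", "tnnl", "tpxjxcgo", "trg"
Leaf count: 11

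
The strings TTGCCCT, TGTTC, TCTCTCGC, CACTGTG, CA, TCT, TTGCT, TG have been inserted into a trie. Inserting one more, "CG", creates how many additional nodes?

1

The longest prefix of "CG" already in the trie is "C" (length 1).
New nodes needed: |"CG"| − 1 = 2 − 1 = 1.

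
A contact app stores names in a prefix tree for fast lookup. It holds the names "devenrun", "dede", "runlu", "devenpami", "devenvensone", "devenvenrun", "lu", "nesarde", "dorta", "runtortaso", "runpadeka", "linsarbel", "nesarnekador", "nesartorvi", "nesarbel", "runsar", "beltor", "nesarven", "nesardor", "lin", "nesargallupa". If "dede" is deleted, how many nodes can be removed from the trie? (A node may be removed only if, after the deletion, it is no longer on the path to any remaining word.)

A node on "dede"'s path can go only if nothing else ends at it or branches off below it.
The suffix "de" (2 nodes) is used only by "dede"; the node for "de" still has the child "v", so pruning stops there.
Nodes removed: 2

2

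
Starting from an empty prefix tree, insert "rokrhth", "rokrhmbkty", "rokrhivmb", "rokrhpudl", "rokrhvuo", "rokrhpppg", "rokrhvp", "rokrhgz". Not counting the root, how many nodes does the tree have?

29

Trie structure (* marks end of a word):
(root)
└─ r
   └─ o
      └─ k
         └─ r
            └─ h
               ├─ g
               │  └─ z *
               ├─ i
               │  └─ v
               │     └─ m
               │        └─ b *
               ├─ m
               │  └─ b
               │     └─ k
               │        └─ t
               │           └─ y *
               ├─ p
               │  ├─ p
               │  │  └─ p
               │  │     └─ g *
               │  └─ u
               │     └─ d
               │        └─ l *
               ├─ t
               │  └─ h *
               └─ v
                  ├─ p *
                  └─ u
                     └─ o *
Counting every labelled node above: 29.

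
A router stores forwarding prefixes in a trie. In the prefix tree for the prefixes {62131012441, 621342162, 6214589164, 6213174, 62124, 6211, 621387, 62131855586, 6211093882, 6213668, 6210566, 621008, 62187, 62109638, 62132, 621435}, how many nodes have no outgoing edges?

Leaves are exactly the stored words that no other stored word extends.
Those words: "621008", "6210566", "62109638", "6211093882", "62124", "62131012441", "6213174", "62131855586", "62132", "621342162", "6213668", "621387", "621435", "6214589164", "62187"
Leaf count: 15

15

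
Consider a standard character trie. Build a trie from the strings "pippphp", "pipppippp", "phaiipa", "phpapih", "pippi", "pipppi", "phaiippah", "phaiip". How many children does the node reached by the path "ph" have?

2

Walk "ph" from the root, arriving at one node.
Characters that immediately follow "ph" among the stored strings: {a, p}.
That node has 2 child edges.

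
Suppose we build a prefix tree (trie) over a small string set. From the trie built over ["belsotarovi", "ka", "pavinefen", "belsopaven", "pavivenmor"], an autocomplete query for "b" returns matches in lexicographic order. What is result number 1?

belsopaven

Filter for "b…" and sort: "belsopaven", "belsotarovi"
The 1st is belsopaven.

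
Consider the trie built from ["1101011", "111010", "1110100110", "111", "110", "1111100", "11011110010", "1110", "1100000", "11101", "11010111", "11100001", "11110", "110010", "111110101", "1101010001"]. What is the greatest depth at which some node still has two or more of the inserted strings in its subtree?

The deepest shared node is where two words last agree before diverging.
e.g. "1101011" and "11010111" share the prefix "1101011" of length 7; no pair shares a longer one.
Longest shared-prefix length: 7

7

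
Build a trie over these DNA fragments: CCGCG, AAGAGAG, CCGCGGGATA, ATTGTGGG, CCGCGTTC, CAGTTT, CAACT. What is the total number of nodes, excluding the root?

Trie structure (* marks end of a word):
(root)
├─ A
│  ├─ A
│  │  └─ G
│  │     └─ A
│  │        └─ G
│  │           └─ A
│  │              └─ G *
│  └─ T
│     └─ T
│        └─ G
│           └─ T
│              └─ G
│                 └─ G
│                    └─ G *
└─ C
   ├─ A
   │  ├─ A
   │  │  └─ C
   │  │     └─ T *
   │  └─ G
   │     └─ T
   │        └─ T
   │           └─ T *
   └─ C
      └─ G
         └─ C
            └─ G *
               ├─ G
               │  └─ G
               │     └─ A
               │        └─ T
               │           └─ A *
               └─ T
                  └─ T
                     └─ C *
Counting every labelled node above: 35.

35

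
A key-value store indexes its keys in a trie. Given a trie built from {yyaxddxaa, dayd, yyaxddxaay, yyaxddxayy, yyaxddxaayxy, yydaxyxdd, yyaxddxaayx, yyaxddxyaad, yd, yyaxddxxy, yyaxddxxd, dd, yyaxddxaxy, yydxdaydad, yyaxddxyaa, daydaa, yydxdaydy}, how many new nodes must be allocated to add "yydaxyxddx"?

"yydaxyxdd" is already a path in the trie; the remaining "x" must be added.
Each of the 1 remaining characters creates one node.

1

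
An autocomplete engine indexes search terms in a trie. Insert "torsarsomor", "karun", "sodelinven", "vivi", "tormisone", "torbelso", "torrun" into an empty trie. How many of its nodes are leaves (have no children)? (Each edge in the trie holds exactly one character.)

Leaves are exactly the stored words that no other stored word extends.
Those words: "karun", "sodelinven", "torbelso", "tormisone", "torrun", "torsarsomor", "vivi"
Leaf count: 7

7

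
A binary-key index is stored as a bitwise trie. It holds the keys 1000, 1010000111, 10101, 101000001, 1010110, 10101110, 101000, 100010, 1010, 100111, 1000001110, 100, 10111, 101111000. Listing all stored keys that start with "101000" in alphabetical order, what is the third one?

Filter for "101000…" and sort: "101000", "101000001", "1010000111"
The 3rd is 1010000111.

1010000111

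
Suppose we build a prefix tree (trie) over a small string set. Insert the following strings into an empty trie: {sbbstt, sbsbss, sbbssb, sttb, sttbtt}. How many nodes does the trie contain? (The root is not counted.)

For each word, the new-node count is its length minus the longest prefix already in the trie:
  "sbbstt" → 6 new (s, b, b, s, t, t)
  "sbsbss" → prefix "sb" already present; 4 new (s, b, s, s)
  "sbbssb" → prefix "sbbs" already present; 2 new (s, b)
  "sttb" → prefix "s" already present; 3 new (t, t, b)
  "sttbtt" → prefix "sttb" already present; 2 new (t, t)
Total nodes = 6 + 4 + 2 + 3 + 2 = 17

17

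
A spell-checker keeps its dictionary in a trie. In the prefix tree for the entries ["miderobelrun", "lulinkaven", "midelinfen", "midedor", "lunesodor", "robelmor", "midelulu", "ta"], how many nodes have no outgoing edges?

8

Leaves are exactly the stored words that no other stored word extends.
Those words: "lulinkaven", "lunesodor", "midedor", "midelinfen", "midelulu", "miderobelrun", "robelmor", "ta"
Leaf count: 8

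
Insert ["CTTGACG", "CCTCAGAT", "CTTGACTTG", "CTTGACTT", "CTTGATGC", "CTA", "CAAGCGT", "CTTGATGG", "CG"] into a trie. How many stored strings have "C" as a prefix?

Filter for entries beginning with "C":
Matches: "CAAGCGT", "CCTCAGAT", "CG", "CTA", "CTTGACG", "CTTGACTT", "CTTGACTTG", "CTTGATGC", "CTTGATGG"
Count: 9

9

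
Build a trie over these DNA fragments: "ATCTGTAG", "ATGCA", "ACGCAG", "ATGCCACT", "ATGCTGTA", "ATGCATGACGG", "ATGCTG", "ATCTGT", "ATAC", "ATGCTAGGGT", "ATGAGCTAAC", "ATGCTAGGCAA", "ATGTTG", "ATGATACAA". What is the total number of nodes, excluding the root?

For each word, the new-node count is its length minus the longest prefix already in the trie:
  "ATCTGTAG" → 8 new (A, T, C, T, G, T, A, G)
  "ATGCA" → prefix "AT" already present; 3 new (G, C, A)
  "ACGCAG" → prefix "A" already present; 5 new (C, G, C, A, G)
  "ATGCCACT" → prefix "ATGC" already present; 4 new (C, A, C, T)
  "ATGCTGTA" → prefix "ATGC" already present; 4 new (T, G, T, A)
  "ATGCATGACGG" → prefix "ATGCA" already present; 6 new (T, G, A, C, G, G)
  "ATGCTG" → prefix "ATGCTG" already present; 0 new (none)
  "ATCTGT" → prefix "ATCTGT" already present; 0 new (none)
  "ATAC" → prefix "AT" already present; 2 new (A, C)
  "ATGCTAGGGT" → prefix "ATGCT" already present; 5 new (A, G, G, G, T)
  "ATGAGCTAAC" → prefix "ATG" already present; 7 new (A, G, C, T, A, A, C)
  "ATGCTAGGCAA" → prefix "ATGCTAGG" already present; 3 new (C, A, A)
  "ATGTTG" → prefix "ATG" already present; 3 new (T, T, G)
  "ATGATACAA" → prefix "ATGA" already present; 5 new (T, A, C, A, A)
Total nodes = 8 + 3 + 5 + 4 + 4 + 6 + 0 + 0 + 2 + 5 + 7 + 3 + 3 + 5 = 55

55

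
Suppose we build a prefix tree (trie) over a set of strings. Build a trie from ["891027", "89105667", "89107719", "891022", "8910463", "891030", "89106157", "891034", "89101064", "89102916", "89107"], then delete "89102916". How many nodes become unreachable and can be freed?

A node on "89102916"'s path can go only if nothing else ends at it or branches off below it.
The suffix "916" (3 nodes) is used only by "89102916"; the node for "89102" still has the child "7", so pruning stops there.
Nodes removed: 3

3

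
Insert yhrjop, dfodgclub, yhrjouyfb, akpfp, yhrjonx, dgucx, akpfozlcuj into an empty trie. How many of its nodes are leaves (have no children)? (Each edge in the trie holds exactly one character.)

7

A leaf is a node with no children — equivalently, the end of a word that is not a proper prefix of any other stored word.
Those words: "akpfozlcuj", "akpfp", "dfodgclub", "dgucx", "yhrjonx", "yhrjop", "yhrjouyfb"
Leaf count: 7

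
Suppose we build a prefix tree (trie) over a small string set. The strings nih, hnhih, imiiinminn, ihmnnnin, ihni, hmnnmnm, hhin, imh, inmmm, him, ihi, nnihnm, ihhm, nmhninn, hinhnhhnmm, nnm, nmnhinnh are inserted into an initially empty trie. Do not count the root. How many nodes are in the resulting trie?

Trace insertions, counting only characters that open a new branch:
  "nih" → 3 new (n, i, h)
  "hnhih" → 5 new (h, n, h, i, h)
  "imiiinminn" → 10 new (i, m, i, i, i, n, m, i, n, n)
  "ihmnnnin" → prefix "i" already present; 7 new (h, m, n, n, n, i, n)
  "ihni" → prefix "ih" already present; 2 new (n, i)
  "hmnnmnm" → prefix "h" already present; 6 new (m, n, n, m, n, m)
  "hhin" → prefix "h" already present; 3 new (h, i, n)
  "imh" → prefix "im" already present; 1 new (h)
  "inmmm" → prefix "i" already present; 4 new (n, m, m, m)
  "him" → prefix "h" already present; 2 new (i, m)
  "ihi" → prefix "ih" already present; 1 new (i)
  "nnihnm" → prefix "n" already present; 5 new (n, i, h, n, m)
  "ihhm" → prefix "ih" already present; 2 new (h, m)
  "nmhninn" → prefix "n" already present; 6 new (m, h, n, i, n, n)
  "hinhnhhnmm" → prefix "hi" already present; 8 new (n, h, n, h, h, n, m, m)
  "nnm" → prefix "nn" already present; 1 new (m)
  "nmnhinnh" → prefix "nm" already present; 6 new (n, h, i, n, n, h)
Total nodes = 3 + 5 + 10 + 7 + 2 + 6 + 3 + 1 + 4 + 2 + 1 + 5 + 2 + 6 + 8 + 1 + 6 = 72

72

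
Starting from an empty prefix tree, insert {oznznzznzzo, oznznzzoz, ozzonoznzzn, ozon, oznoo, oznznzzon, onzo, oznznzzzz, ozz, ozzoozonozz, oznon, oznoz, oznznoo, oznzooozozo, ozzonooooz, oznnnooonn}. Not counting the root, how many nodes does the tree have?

For each word, the new-node count is its length minus the longest prefix already in the trie:
  "oznznzznzzo" → 11 new (o, z, n, z, n, z, z, n, z, z, o)
  "oznznzzoz" → prefix "oznznzz" already present; 2 new (o, z)
  "ozzonoznzzn" → prefix "oz" already present; 9 new (z, o, n, o, z, n, z, z, n)
  "ozon" → prefix "oz" already present; 2 new (o, n)
  "oznoo" → prefix "ozn" already present; 2 new (o, o)
  "oznznzzon" → prefix "oznznzzo" already present; 1 new (n)
  "onzo" → prefix "o" already present; 3 new (n, z, o)
  "oznznzzzz" → prefix "oznznzz" already present; 2 new (z, z)
  "ozz" → prefix "ozz" already present; 0 new (none)
  "ozzoozonozz" → prefix "ozzo" already present; 7 new (o, z, o, n, o, z, z)
  "oznon" → prefix "ozno" already present; 1 new (n)
  "oznoz" → prefix "ozno" already present; 1 new (z)
  "oznznoo" → prefix "oznzn" already present; 2 new (o, o)
  "oznzooozozo" → prefix "oznz" already present; 7 new (o, o, o, z, o, z, o)
  "ozzonooooz" → prefix "ozzono" already present; 4 new (o, o, o, z)
  "oznnnooonn" → prefix "ozn" already present; 7 new (n, n, o, o, o, n, n)
Total nodes = 11 + 2 + 9 + 2 + 2 + 1 + 3 + 2 + 0 + 7 + 1 + 1 + 2 + 7 + 4 + 7 = 61

61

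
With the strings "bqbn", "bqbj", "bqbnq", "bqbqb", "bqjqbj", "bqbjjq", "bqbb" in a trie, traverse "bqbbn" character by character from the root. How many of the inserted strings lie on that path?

1

Walk "bqbbn" from the root; an end-of-word marker is hit whenever a stored word is a prefix of "bqbbn".
Prefixes of the query that are stored words: "bqbb"
Count: 1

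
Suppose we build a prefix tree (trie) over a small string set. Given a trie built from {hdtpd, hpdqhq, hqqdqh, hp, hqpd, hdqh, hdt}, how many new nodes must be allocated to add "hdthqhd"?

4

The longest prefix of "hdthqhd" already in the trie is "hdt" (length 3).
New nodes needed: |"hdthqhd"| − 3 = 7 − 3 = 4.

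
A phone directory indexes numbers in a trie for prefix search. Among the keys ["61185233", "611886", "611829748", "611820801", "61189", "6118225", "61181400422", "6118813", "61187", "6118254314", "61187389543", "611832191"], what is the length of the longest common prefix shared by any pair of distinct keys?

The deepest shared node is where two words last agree before diverging.
"611820801" and "6118225" agree on "61182" (5 characters) before diverging; nothing deeper is shared.
Longest shared-prefix length: 5

5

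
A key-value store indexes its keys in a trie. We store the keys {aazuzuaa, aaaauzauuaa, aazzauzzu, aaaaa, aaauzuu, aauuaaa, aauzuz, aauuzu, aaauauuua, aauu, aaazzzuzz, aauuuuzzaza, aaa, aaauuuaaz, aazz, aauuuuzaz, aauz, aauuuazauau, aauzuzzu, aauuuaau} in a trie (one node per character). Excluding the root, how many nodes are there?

73

Trace insertions, counting only characters that open a new branch:
  "aazuzuaa" → 8 new (a, a, z, u, z, u, a, a)
  "aaaauzauuaa" → prefix "aa" already present; 9 new (a, a, u, z, a, u, u, a, a)
  "aazzauzzu" → prefix "aaz" already present; 6 new (z, a, u, z, z, u)
  "aaaaa" → prefix "aaaa" already present; 1 new (a)
  "aaauzuu" → prefix "aaa" already present; 4 new (u, z, u, u)
  "aauuaaa" → prefix "aa" already present; 5 new (u, u, a, a, a)
  "aauzuz" → prefix "aau" already present; 3 new (z, u, z)
  "aauuzu" → prefix "aauu" already present; 2 new (z, u)
  "aaauauuua" → prefix "aaau" already present; 5 new (a, u, u, u, a)
  "aauu" → prefix "aauu" already present; 0 new (none)
  "aaazzzuzz" → prefix "aaa" already present; 6 new (z, z, z, u, z, z)
  "aauuuuzzaza" → prefix "aauu" already present; 7 new (u, u, z, z, a, z, a)
  "aaa" → prefix "aaa" already present; 0 new (none)
  "aaauuuaaz" → prefix "aaau" already present; 5 new (u, u, a, a, z)
  "aazz" → prefix "aazz" already present; 0 new (none)
  "aauuuuzaz" → prefix "aauuuuz" already present; 2 new (a, z)
  "aauz" → prefix "aauz" already present; 0 new (none)
  "aauuuazauau" → prefix "aauuu" already present; 6 new (a, z, a, u, a, u)
  "aauzuzzu" → prefix "aauzuz" already present; 2 new (z, u)
  "aauuuaau" → prefix "aauuua" already present; 2 new (a, u)
Total nodes = 8 + 9 + 6 + 1 + 4 + 5 + 3 + 2 + 5 + 0 + 6 + 7 + 0 + 5 + 0 + 2 + 0 + 6 + 2 + 2 = 73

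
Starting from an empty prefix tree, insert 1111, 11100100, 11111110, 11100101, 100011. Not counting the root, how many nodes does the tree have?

Count nodes per top-level branch (shared prefixes stored once):
  '1'-branch (100011, 11100100, 11100101, 1111, 11111110): 19 nodes
Sum: 19

19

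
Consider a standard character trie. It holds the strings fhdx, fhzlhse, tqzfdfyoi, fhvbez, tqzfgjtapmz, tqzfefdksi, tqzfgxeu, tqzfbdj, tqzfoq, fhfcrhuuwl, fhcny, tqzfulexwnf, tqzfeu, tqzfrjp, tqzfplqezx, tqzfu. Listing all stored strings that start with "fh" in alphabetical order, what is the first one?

Filter for "fh…" and sort: "fhcny", "fhdx", "fhfcrhuuwl", "fhvbez", "fhzlhse"
Position 1: fhcny

fhcny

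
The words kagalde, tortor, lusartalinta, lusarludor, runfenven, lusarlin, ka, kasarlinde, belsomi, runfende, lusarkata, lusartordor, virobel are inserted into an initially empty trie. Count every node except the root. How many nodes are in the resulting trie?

74

Count nodes per top-level branch (shared prefixes stored once):
  'b'-branch (belsomi): 7 nodes
  'k'-branch (ka, kagalde, kasarlinde): 15 nodes
  'l'-branch (lusarkata, lusarlin, lusarludor, lusartalinta, lusartordor): 28 nodes
  'r'-branch (runfende, runfenven): 11 nodes
  't'-branch (tortor): 6 nodes
  'v'-branch (virobel): 7 nodes
Sum: 74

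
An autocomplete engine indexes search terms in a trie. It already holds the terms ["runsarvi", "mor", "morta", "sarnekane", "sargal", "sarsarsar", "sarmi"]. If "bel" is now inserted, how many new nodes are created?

3

Nothing in the trie begins with "b"; the whole of "bel" is new.
3 − 0 = 3 new nodes.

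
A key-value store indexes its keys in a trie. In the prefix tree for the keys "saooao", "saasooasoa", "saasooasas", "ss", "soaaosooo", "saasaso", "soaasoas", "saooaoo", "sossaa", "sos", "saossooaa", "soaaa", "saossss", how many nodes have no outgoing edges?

A leaf is a node with no children — equivalently, the end of a word that is not a proper prefix of any other stored word.
Those words: "saasaso", "saasooasas", "saasooasoa", "saooaoo", "saossooaa", "saossss", "soaaa", "soaaosooo", "soaasoas", "sossaa", "ss"
Leaf count: 11

11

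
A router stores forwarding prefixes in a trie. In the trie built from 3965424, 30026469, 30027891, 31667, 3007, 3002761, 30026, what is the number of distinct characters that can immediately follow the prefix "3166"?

The children of the "3166" node are the distinct next characters among strings starting with "3166".
Characters that immediately follow "3166" among the stored strings: {7}.
That node has 1 child edge.

1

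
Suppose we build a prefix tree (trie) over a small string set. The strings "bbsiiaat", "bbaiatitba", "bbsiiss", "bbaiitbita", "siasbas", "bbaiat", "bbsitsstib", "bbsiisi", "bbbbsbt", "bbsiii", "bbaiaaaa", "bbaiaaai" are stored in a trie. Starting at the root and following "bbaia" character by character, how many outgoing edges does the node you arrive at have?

2

Follow the path "bbaia" to its node, then look at its outgoing edges.
Characters that immediately follow "bbaia" among the stored strings: {a, t}.
That node has 2 child edges.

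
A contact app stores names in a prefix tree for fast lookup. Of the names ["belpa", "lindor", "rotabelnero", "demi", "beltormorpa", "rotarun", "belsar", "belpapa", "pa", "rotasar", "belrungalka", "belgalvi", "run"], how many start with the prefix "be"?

6

Walk to "be"; the words in its subtree are exactly those with that prefix.
Matches: "belgalvi", "belpa", "belpapa", "belrungalka", "belsar", "beltormorpa"
Count: 6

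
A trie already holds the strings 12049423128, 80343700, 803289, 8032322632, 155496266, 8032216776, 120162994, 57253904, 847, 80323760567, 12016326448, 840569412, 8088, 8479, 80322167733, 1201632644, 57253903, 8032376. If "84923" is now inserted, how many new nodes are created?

3

The longest prefix of "84923" already in the trie is "84" (length 2).
So 5 − 2 = 3 new nodes.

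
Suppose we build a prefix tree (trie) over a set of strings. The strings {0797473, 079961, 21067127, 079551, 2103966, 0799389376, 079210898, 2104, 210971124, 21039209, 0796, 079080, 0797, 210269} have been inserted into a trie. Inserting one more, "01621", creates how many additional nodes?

4

The longest prefix of "01621" already in the trie is "0" (length 1).
Each of the 4 remaining characters creates one node.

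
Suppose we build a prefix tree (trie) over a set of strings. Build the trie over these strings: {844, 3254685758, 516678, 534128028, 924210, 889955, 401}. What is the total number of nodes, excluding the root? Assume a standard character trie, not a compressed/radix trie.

Insert word by word; a character creates a node only if that edge doesn't already exist:
  "844" → 3 new (8, 4, 4)
  "3254685758" → 10 new (3, 2, 5, 4, 6, 8, 5, 7, 5, 8)
  "516678" → 6 new (5, 1, 6, 6, 7, 8)
  "534128028" → prefix "5" already present; 8 new (3, 4, 1, 2, 8, 0, 2, 8)
  "924210" → 6 new (9, 2, 4, 2, 1, 0)
  "889955" → prefix "8" already present; 5 new (8, 9, 9, 5, 5)
  "401" → 3 new (4, 0, 1)
Total nodes = 3 + 10 + 6 + 8 + 6 + 5 + 3 = 41

41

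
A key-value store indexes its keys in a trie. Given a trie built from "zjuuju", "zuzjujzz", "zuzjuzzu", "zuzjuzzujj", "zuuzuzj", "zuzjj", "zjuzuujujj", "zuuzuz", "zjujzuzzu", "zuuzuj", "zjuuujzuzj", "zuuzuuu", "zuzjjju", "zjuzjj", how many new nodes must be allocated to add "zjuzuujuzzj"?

3

"zjuzuuju" is already a path in the trie; the remaining "zzj" must be added.
Each of the 3 remaining characters creates one node.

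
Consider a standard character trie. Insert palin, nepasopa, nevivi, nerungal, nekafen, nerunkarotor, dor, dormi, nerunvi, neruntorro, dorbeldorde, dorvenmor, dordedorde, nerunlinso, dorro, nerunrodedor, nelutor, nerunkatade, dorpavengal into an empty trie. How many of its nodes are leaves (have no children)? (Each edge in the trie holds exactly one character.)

Leaves are exactly the stored words that no other stored word extends.
Those words: "dorbeldorde", "dordedorde", "dormi", "dorpavengal", "dorro", "dorvenmor", "nekafen", "nelutor", "nepasopa", "nerungal", "nerunkarotor", "nerunkatade", "nerunlinso", "nerunrodedor", "neruntorro", "nerunvi", "nevivi", "palin"
Leaf count: 18

18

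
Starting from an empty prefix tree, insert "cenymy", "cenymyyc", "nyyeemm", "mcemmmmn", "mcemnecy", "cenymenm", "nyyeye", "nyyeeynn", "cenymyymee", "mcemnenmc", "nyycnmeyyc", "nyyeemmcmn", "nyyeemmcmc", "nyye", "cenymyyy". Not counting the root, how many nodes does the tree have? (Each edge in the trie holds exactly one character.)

53

Insert word by word; a character creates a node only if that edge doesn't already exist:
  "cenymy" → 6 new (c, e, n, y, m, y)
  "cenymyyc" → prefix "cenymy" already present; 2 new (y, c)
  "nyyeemm" → 7 new (n, y, y, e, e, m, m)
  "mcemmmmn" → 8 new (m, c, e, m, m, m, m, n)
  "mcemnecy" → prefix "mcem" already present; 4 new (n, e, c, y)
  "cenymenm" → prefix "cenym" already present; 3 new (e, n, m)
  "nyyeye" → prefix "nyye" already present; 2 new (y, e)
  "nyyeeynn" → prefix "nyyee" already present; 3 new (y, n, n)
  "cenymyymee" → prefix "cenymyy" already present; 3 new (m, e, e)
  "mcemnenmc" → prefix "mcemne" already present; 3 new (n, m, c)
  "nyycnmeyyc" → prefix "nyy" already present; 7 new (c, n, m, e, y, y, c)
  "nyyeemmcmn" → prefix "nyyeemm" already present; 3 new (c, m, n)
  "nyyeemmcmc" → prefix "nyyeemmcm" already present; 1 new (c)
  "nyye" → prefix "nyye" already present; 0 new (none)
  "cenymyyy" → prefix "cenymyy" already present; 1 new (y)
Total nodes = 6 + 2 + 7 + 8 + 4 + 3 + 2 + 3 + 3 + 3 + 7 + 3 + 1 + 0 + 1 = 53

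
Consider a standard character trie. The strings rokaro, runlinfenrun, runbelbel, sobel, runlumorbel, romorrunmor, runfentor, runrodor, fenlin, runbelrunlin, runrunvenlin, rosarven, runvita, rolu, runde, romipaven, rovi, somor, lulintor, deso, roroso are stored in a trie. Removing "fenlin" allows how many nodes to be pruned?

A node on "fenlin"'s path can go only if nothing else ends at it or branches off below it.
No other word shares any prefix with "fenlin", so all 6 of its nodes go.
Nodes removed: 6

6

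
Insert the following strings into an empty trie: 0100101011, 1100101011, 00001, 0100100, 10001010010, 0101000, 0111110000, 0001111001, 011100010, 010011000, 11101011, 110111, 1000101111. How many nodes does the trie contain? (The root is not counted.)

75

Trace insertions, counting only characters that open a new branch:
  "0100101011" → 10 new (0, 1, 0, 0, 1, 0, 1, 0, 1, 1)
  "1100101011" → 10 new (1, 1, 0, 0, 1, 0, 1, 0, 1, 1)
  "00001" → prefix "0" already present; 4 new (0, 0, 0, 1)
  "0100100" → prefix "010010" already present; 1 new (0)
  "10001010010" → prefix "1" already present; 10 new (0, 0, 0, 1, 0, 1, 0, 0, 1, 0)
  "0101000" → prefix "010" already present; 4 new (1, 0, 0, 0)
  "0111110000" → prefix "01" already present; 8 new (1, 1, 1, 1, 0, 0, 0, 0)
  "0001111001" → prefix "000" already present; 7 new (1, 1, 1, 1, 0, 0, 1)
  "011100010" → prefix "0111" already present; 5 new (0, 0, 0, 1, 0)
  "010011000" → prefix "01001" already present; 4 new (1, 0, 0, 0)
  "11101011" → prefix "11" already present; 6 new (1, 0, 1, 0, 1, 1)
  "110111" → prefix "110" already present; 3 new (1, 1, 1)
  "1000101111" → prefix "1000101" already present; 3 new (1, 1, 1)
Total nodes = 10 + 10 + 4 + 1 + 10 + 4 + 8 + 7 + 5 + 4 + 6 + 3 + 3 = 75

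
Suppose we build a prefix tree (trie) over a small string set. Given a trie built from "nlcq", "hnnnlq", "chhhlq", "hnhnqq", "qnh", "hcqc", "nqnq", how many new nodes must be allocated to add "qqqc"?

3

"q" is already a path in the trie; the remaining "qqc" must be added.
New nodes needed: |"qqqc"| − 1 = 4 − 1 = 3.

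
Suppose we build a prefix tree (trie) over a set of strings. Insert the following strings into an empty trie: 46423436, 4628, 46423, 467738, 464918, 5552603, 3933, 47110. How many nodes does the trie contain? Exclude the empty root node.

Insert word by word; a character creates a node only if that edge doesn't already exist:
  "46423436" → 8 new (4, 6, 4, 2, 3, 4, 3, 6)
  "4628" → prefix "46" already present; 2 new (2, 8)
  "46423" → prefix "46423" already present; 0 new (none)
  "467738" → prefix "46" already present; 4 new (7, 7, 3, 8)
  "464918" → prefix "464" already present; 3 new (9, 1, 8)
  "5552603" → 7 new (5, 5, 5, 2, 6, 0, 3)
  "3933" → 4 new (3, 9, 3, 3)
  "47110" → prefix "4" already present; 4 new (7, 1, 1, 0)
Total nodes = 8 + 2 + 0 + 4 + 3 + 7 + 4 + 4 = 32

32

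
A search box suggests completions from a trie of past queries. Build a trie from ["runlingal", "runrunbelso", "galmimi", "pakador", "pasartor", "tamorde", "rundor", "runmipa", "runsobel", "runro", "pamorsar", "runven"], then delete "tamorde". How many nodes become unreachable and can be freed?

Walk "tamorde" from the leaf back toward the root, removing each node that no remaining word uses.
No other word shares any prefix with "tamorde", so all 7 of its nodes go.
Nodes removed: 7

7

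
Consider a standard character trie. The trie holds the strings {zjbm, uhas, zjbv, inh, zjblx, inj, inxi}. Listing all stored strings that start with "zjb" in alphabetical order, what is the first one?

DFS of the "zjb" subtree visits, in order: "zjblx", "zjbm", "zjbv"
Position 1: zjblx

zjblx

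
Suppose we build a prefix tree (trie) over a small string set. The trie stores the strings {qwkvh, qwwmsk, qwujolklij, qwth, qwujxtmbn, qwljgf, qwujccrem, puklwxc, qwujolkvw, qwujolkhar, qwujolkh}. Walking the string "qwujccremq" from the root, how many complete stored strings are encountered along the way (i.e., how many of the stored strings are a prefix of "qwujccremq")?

1

Traverse "qwujccremq" character by character; count nodes along the way that are marked as word ends.
Prefixes of the query that are stored words: "qwujccrem"
Count: 1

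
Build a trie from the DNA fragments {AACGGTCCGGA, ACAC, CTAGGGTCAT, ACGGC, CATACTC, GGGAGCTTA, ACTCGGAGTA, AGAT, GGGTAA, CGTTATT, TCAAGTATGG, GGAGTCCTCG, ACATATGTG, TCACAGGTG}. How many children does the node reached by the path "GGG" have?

2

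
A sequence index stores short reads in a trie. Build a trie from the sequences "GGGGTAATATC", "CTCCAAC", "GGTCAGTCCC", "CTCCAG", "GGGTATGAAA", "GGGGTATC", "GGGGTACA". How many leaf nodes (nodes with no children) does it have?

7

Leaves are exactly the stored words that no other stored word extends.
Those words: "CTCCAAC", "CTCCAG", "GGGGTAATATC", "GGGGTACA", "GGGGTATC", "GGGTATGAAA", "GGTCAGTCCC"
Leaf count: 7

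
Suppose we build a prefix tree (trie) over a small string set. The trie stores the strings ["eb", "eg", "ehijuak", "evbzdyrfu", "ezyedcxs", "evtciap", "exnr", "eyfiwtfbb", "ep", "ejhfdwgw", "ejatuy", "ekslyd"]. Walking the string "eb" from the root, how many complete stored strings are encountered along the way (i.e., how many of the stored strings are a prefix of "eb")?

1

Traverse "eb" character by character; count nodes along the way that are marked as word ends.
Prefixes of the query that are stored words: "eb"
Count: 1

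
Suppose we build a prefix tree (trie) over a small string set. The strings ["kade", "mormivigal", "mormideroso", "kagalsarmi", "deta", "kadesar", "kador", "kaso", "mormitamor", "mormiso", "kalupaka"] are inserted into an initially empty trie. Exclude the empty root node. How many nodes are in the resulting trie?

Insert word by word; a character creates a node only if that edge doesn't already exist:
  "kade" → 4 new (k, a, d, e)
  "mormivigal" → 10 new (m, o, r, m, i, v, i, g, a, l)
  "mormideroso" → prefix "mormi" already present; 6 new (d, e, r, o, s, o)
  "kagalsarmi" → prefix "ka" already present; 8 new (g, a, l, s, a, r, m, i)
  "deta" → 4 new (d, e, t, a)
  "kadesar" → prefix "kade" already present; 3 new (s, a, r)
  "kador" → prefix "kad" already present; 2 new (o, r)
  "kaso" → prefix "ka" already present; 2 new (s, o)
  "mormitamor" → prefix "mormi" already present; 5 new (t, a, m, o, r)
  "mormiso" → prefix "mormi" already present; 2 new (s, o)
  "kalupaka" → prefix "ka" already present; 6 new (l, u, p, a, k, a)
Total nodes = 4 + 10 + 6 + 8 + 4 + 3 + 2 + 2 + 5 + 2 + 6 = 52

52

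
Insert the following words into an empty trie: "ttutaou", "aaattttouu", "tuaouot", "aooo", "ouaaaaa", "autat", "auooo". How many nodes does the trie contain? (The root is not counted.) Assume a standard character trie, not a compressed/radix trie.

Trie structure (* marks end of a word):
(root)
├─ a
│  ├─ a
│  │  └─ a
│  │     └─ t
│  │        └─ t
│  │           └─ t
│  │              └─ t
│  │                 └─ o
│  │                    └─ u
│  │                       └─ u *
│  ├─ o
│  │  └─ o
│  │     └─ o *
│  └─ u
│     ├─ o
│     │  └─ o
│     │     └─ o *
│     └─ t
│        └─ a
│           └─ t *
├─ o
│  └─ u
│     └─ a
│        └─ a
│           └─ a
│              └─ a
│                 └─ a *
└─ t
   ├─ t
   │  └─ u
   │     └─ t
   │        └─ a
   │           └─ o
   │              └─ u *
   └─ u
      └─ a
         └─ o
            └─ u
               └─ o
                  └─ t *
Counting every labelled node above: 40.

40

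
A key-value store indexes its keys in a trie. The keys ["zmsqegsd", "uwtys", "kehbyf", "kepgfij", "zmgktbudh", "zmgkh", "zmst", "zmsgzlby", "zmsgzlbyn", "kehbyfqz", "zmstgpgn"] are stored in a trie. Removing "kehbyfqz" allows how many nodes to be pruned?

Walk "kehbyfqz" from the leaf back toward the root, removing each node that no remaining word uses.
The suffix "qz" (2 nodes) is used only by "kehbyfqz"; "kehbyf" is itself a stored word, so pruning stops there.
Nodes removed: 2

2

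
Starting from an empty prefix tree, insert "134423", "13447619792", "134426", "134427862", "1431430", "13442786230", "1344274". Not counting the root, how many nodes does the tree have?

Count nodes per top-level branch (shared prefixes stored once):
  '1'-branch (134423, 134426, 1344274, 134427862, 13442786230, 13447619792, 1431430): 27 nodes
Sum: 27

27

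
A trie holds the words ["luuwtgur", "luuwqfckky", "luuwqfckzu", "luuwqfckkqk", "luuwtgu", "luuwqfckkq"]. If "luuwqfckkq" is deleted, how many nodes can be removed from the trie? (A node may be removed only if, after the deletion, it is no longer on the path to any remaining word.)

After clearing the end-marker at "luuwqfckkq", prune upward until reaching a node still needed by another word.
Every node on "luuwqfckkq" is still needed (e.g. by "luuwqfckkqk"), so nothing is freed.
Nodes removed: 0

0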